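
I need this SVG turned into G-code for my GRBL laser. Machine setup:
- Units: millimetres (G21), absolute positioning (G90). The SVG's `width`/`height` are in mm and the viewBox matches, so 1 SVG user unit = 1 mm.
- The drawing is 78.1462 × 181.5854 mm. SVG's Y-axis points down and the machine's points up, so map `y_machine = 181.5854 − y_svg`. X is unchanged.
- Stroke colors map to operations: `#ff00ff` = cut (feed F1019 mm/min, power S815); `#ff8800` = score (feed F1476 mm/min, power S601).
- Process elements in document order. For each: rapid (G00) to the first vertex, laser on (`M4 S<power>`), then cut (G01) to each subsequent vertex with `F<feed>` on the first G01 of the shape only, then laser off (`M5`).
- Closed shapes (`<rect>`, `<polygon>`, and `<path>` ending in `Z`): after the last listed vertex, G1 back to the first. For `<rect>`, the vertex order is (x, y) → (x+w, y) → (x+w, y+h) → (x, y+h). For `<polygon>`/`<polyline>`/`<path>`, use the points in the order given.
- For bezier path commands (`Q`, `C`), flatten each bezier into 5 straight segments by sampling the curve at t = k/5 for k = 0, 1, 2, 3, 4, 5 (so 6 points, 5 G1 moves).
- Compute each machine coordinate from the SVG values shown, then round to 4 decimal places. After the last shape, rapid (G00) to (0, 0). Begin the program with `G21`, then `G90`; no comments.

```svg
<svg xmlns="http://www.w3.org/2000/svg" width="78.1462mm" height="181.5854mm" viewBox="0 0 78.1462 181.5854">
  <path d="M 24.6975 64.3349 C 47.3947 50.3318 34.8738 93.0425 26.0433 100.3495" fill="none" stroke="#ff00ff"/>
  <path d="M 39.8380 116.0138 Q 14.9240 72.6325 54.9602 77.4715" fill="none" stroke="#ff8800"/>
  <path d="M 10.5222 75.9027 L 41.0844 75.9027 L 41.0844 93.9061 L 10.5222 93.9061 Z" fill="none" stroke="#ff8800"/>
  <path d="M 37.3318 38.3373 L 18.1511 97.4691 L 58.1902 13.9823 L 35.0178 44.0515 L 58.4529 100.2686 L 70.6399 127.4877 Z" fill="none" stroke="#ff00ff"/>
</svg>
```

G21
G90
G00 X24.6975 Y117.2505
M4 S815
G01 X34.4009 Y119.5836 F1019
G01 X37.5196 Y112.7271
G01 X35.9211 Y101.1026
G01 X31.4732 Y89.1316
G01 X26.0433 Y81.2359
M5
G00 X39.8380 Y65.5716
M4 S601
G01 X32.4704 Y80.9953 F1476
G01 X30.2988 Y92.5614
G01 X33.3233 Y100.2699
G01 X41.5437 Y104.1207
G01 X54.9602 Y104.1139
M5
G00 X10.5222 Y105.6827
M4 S601
G01 X41.0844 Y105.6827 F1476
G01 X41.0844 Y87.6793
G01 X10.5222 Y87.6793
G01 X10.5222 Y105.6827
M5
G00 X37.3318 Y143.2481
M4 S815
G01 X18.1511 Y84.1163 F1019
G01 X58.1902 Y167.6031
G01 X35.0178 Y137.5339
G01 X58.4529 Y81.3168
G01 X70.6399 Y54.0977
G01 X37.3318 Y143.2481
M5
G00 X0.0000 Y0.0000

1 u = 1 mm; y_m = 181.5854 − y.

[1] `<path>` cubic bezier, #ff00ff→cut S815 F1019: (24.6975,117.2505) → (34.4009,119.5836) → (37.5196,112.7271) → (35.9211,101.1026) → (31.4732,89.1316) → (26.0433,81.2359)

[2] `<path>` quadratic bezier, #ff8800→score S601 F1476: (39.8380,65.5716) → (32.4704,80.9953) → (30.2988,92.5614) → (33.3233,100.2699) → (41.5437,104.1207) → (54.9602,104.1139)

[3] `<path>` rectangle, #ff8800→score S601 F1476: (10.5222,105.6827) → (41.0844,105.6827) → (41.0844,87.6793) → (10.5222,87.6793) → (10.5222,105.6827) (closed)

[4] `<path>` closed polygon, #ff00ff→cut S815 F1019: (37.3318,143.2481) → (18.1511,84.1163) → (58.1902,167.6031) → (35.0178,137.5339) → (58.4529,81.3168) → (70.6399,54.0977) → (37.3318,143.2481) (closed)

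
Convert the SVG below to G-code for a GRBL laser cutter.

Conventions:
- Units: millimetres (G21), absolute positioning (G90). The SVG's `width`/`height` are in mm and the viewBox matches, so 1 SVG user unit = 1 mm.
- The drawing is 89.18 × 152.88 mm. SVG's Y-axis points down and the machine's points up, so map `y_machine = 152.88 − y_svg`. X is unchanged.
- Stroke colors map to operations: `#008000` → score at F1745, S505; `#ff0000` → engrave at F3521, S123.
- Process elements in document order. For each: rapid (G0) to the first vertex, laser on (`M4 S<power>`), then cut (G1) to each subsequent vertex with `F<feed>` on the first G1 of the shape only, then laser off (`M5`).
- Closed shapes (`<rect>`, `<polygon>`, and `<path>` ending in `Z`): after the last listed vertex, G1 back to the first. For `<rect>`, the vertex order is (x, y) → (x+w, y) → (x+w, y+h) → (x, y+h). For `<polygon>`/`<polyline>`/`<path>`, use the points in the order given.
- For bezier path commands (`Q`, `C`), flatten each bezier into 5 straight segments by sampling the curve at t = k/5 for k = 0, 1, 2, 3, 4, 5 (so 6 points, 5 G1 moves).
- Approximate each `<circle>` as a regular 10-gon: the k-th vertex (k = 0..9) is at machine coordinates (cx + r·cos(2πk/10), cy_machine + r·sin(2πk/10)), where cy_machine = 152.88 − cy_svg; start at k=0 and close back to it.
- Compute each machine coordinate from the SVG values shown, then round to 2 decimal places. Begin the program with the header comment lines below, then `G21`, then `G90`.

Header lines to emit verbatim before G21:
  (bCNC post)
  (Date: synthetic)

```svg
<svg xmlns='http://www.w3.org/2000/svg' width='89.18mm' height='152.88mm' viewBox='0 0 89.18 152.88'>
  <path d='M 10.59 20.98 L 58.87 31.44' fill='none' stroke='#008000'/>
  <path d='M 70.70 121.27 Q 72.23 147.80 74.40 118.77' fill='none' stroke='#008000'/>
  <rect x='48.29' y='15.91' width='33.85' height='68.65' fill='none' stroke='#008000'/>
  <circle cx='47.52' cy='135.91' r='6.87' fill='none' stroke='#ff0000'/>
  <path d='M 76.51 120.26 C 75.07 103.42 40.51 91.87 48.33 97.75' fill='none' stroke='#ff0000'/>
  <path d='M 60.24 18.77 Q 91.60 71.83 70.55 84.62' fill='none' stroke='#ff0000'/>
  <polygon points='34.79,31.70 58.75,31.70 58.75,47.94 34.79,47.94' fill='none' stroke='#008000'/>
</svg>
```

Since the viewBox matches the mm dimensions, user units are millimetres directly. The only transform is the Y-flip y_m = 152.88 − y_svg.

Shape 1 is a line segment drawn with `<path>`. Its stroke #008000 means score at S505, F1745. After flipping Y the toolpath is (10.59,131.90) → (58.87,121.44).

Shape 2 is a quadratic bezier drawn with `<path>`. Its stroke #008000 means score at S505, F1745. After flipping Y the toolpath is (70.70,31.61) → (71.34,23.22) → (72.03,19.28) → (72.77,19.78) → (73.56,24.72) → (74.40,34.11).

Shape 3 is a rectangle drawn with `<rect>`. Its stroke #008000 means score at S505, F1745. After flipping Y the toolpath is (48.29,136.97) → (82.14,136.97) → (82.14,68.32) → (48.29,68.32) → (48.29,136.97), returning to the start.

Shape 4 is a circle drawn with `<circle>`. Its stroke #ff0000 means engrave at S123, F3521. After flipping Y the toolpath is (54.39,16.97) → (53.08,21.01) → (49.64,23.50) → (45.40,23.50) → (41.96,21.01) → (40.65,16.97) → (41.96,12.93) → (45.40,10.44) → (49.64,10.44) → (53.08,12.93) → (54.39,16.97), returning to the start.

Shape 5 is a cubic bezier drawn with `<path>`. Its stroke #ff0000 means engrave at S123, F3521. After flipping Y the toolpath is (76.51,32.62) → (72.28,41.99) → (63.72,49.51) → (54.46,54.60) → (48.12,56.66) → (48.33,55.13).

Shape 6 is a quadratic bezier drawn with `<path>`. Its stroke #ff0000 means engrave at S123, F3521. After flipping Y the toolpath is (60.24,134.11) → (70.69,114.50) → (76.94,98.11) → (79.00,84.94) → (76.87,74.99) → (70.55,68.26).

Shape 7 is a rectangle drawn with `<polygon>`. Its stroke #008000 means score at S505, F1745. After flipping Y the toolpath is (34.79,121.18) → (58.75,121.18) → (58.75,104.94) → (34.79,104.94) → (34.79,121.18), returning to the start.

(bCNC post)
(Date: synthetic)
G21
G90
G0 X10.59 Y131.90
M4 S505
G1 X58.87 Y121.44 F1745
M5
G0 X70.70 Y31.61
M4 S505
G1 X71.34 Y23.22 F1745
G1 X72.03 Y19.28
G1 X72.77 Y19.78
G1 X73.56 Y24.72
G1 X74.40 Y34.11
M5
G0 X48.29 Y136.97
M4 S505
G1 X82.14 Y136.97 F1745
G1 X82.14 Y68.32
G1 X48.29 Y68.32
G1 X48.29 Y136.97
M5
G0 X54.39 Y16.97
M4 S123
G1 X53.08 Y21.01 F3521
G1 X49.64 Y23.50
G1 X45.40 Y23.50
G1 X41.96 Y21.01
G1 X40.65 Y16.97
G1 X41.96 Y12.93
G1 X45.40 Y10.44
G1 X49.64 Y10.44
G1 X53.08 Y12.93
G1 X54.39 Y16.97
M5
G0 X76.51 Y32.62
M4 S123
G1 X72.28 Y41.99 F3521
G1 X63.72 Y49.51
G1 X54.46 Y54.60
G1 X48.12 Y56.66
G1 X48.33 Y55.13
M5
G0 X60.24 Y134.11
M4 S123
G1 X70.69 Y114.50 F3521
G1 X76.94 Y98.11
G1 X79.00 Y84.94
G1 X76.87 Y74.99
G1 X70.55 Y68.26
M5
G0 X34.79 Y121.18
M4 S505
G1 X58.75 Y121.18 F1745
G1 X58.75 Y104.94
G1 X34.79 Y104.94
G1 X34.79 Y121.18
M5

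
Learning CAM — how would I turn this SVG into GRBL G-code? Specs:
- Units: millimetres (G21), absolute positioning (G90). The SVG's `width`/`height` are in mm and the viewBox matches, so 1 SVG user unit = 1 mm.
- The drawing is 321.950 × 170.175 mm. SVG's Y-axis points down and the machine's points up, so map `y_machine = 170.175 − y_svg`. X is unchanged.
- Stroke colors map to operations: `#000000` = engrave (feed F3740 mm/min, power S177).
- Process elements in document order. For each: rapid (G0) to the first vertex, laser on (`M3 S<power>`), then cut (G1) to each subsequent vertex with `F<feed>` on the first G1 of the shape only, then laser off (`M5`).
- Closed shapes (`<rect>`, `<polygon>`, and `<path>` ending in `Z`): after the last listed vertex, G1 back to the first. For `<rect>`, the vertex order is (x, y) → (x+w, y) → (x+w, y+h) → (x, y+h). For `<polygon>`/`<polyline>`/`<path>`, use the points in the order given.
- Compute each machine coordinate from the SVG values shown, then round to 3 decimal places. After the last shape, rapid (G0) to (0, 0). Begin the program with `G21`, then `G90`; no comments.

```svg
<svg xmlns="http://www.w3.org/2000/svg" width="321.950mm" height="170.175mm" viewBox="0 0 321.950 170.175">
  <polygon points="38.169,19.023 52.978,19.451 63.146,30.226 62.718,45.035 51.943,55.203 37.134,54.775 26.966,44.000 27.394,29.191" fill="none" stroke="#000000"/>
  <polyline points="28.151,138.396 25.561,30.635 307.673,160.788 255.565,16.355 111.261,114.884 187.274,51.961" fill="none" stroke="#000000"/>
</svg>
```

Since the viewBox matches the mm dimensions, user units are millimetres directly. The only transform is the Y-flip y_m = 170.175 − y_svg.

Shape 1 is a regular polygon drawn with `<polygon>`. Its stroke #000000 means engrave at S177, F3740. After flipping Y the toolpath is (38.169,151.152) → (52.978,150.724) → (63.146,139.949) → (62.718,125.140) → (51.943,114.972) → (37.134,115.400) → (26.966,126.175) → (27.394,140.984) → (38.169,151.152), returning to the start.

Shape 2 is a open polyline drawn with `<polyline>`. Its stroke #000000 means engrave at S177, F3740. After flipping Y the toolpath is (28.151,31.779) → (25.561,139.540) → (307.673,9.387) → (255.565,153.820) → (111.261,55.291) → (187.274,118.214).

G21
G90
G0 X38.169 Y151.152
M3 S177
G1 X52.978 Y150.724 F3740
G1 X63.146 Y139.949
G1 X62.718 Y125.140
G1 X51.943 Y114.972
G1 X37.134 Y115.400
G1 X26.966 Y126.175
G1 X27.394 Y140.984
G1 X38.169 Y151.152
M5
G0 X28.151 Y31.779
M3 S177
G1 X25.561 Y139.540 F3740
G1 X307.673 Y9.387
G1 X255.565 Y153.820
G1 X111.261 Y55.291
G1 X187.274 Y118.214
M5
G0 X0.000 Y0.000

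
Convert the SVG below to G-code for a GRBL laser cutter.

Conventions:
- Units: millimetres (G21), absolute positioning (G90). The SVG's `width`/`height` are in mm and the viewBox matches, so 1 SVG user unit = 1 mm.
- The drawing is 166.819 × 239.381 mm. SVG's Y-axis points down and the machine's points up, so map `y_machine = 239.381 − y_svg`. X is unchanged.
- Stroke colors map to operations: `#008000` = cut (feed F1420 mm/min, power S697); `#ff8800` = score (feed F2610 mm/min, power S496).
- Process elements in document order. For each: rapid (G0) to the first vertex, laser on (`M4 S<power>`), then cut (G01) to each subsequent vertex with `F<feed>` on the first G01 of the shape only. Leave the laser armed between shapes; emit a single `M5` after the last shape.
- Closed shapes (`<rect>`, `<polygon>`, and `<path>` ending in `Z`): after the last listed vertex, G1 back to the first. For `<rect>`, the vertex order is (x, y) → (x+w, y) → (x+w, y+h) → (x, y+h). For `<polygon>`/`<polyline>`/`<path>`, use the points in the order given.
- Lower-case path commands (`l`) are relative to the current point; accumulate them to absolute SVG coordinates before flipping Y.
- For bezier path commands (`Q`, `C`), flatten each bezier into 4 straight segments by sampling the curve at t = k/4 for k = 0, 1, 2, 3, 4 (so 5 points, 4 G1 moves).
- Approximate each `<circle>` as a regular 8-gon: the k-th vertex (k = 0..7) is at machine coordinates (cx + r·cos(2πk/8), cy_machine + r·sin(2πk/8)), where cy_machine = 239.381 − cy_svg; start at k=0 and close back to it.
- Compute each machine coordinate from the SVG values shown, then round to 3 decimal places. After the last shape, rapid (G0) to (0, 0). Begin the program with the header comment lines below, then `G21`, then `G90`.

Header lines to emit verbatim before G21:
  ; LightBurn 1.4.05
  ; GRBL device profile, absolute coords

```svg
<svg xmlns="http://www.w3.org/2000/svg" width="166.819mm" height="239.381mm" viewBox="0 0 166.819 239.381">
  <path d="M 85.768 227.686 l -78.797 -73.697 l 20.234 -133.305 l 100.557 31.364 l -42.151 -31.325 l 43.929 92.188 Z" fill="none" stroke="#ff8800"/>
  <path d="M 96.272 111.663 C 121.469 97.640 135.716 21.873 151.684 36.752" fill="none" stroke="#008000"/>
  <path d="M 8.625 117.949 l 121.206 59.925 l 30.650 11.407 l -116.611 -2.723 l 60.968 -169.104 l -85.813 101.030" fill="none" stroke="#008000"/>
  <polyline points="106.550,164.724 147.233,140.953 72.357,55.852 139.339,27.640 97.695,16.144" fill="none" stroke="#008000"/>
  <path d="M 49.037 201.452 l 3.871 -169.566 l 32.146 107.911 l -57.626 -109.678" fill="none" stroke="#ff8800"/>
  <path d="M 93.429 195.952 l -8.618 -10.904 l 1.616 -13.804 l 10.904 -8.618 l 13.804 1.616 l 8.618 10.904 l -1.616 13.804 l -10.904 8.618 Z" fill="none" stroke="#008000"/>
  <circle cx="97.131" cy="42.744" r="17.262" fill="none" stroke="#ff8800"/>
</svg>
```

1 u = 1 mm; y_m = 239.381 − y.

[1] `<path>` closed polygon, #ff8800→score S496 F2610: (85.768,11.695) → (6.971,85.392) → (27.205,218.697) → (127.762,187.333) → (85.611,218.658) → (129.540,126.470) → (85.768,11.695) (closed)

[2] `<path>` cubic bezier, #008000→cut S697 F1420: (96.272,127.718) → (113.315,147.431) → (127.439,176.012) → (139.833,199.173) → (151.684,202.629)

[3] `<path>` open polyline, #008000→cut S697 F1420: (8.625,121.432) → (129.831,61.507) → (160.481,50.100) → (43.870,52.823) → (104.838,221.927) → (19.025,120.897)

[4] `<polyline>` open polyline, #008000→cut S697 F1420: (106.550,74.657) → (147.233,98.428) → (72.357,183.529) → (139.339,211.741) → (97.695,223.237)

[5] `<path>` open polyline, #ff8800→score S496 F2610: (49.037,37.929) → (52.908,207.495) → (85.054,99.584) → (27.428,209.262)

[6] `<path>` regular polygon, #008000→cut S697 F1420: (93.429,43.429) → (84.811,54.333) → (86.427,68.137) → (97.331,76.755) → (111.135,75.139) → (119.753,64.235) → (118.137,50.431) → (107.233,41.813) → (93.429,43.429) (closed)

[7] `<circle>` circle, #ff8800→score S496 F2610: (114.393,196.637) → (109.337,208.843) → (97.131,213.899) → (84.925,208.843) → (79.869,196.637) → (84.925,184.431) → (97.131,179.375) → (109.337,184.431) → (114.393,196.637) (closed)

; LightBurn 1.4.05
; GRBL device profile, absolute coords
G21
G90
G0 X85.768 Y11.695
M4 S496
G01 X6.971 Y85.392 F2610
G01 X27.205 Y218.697
G01 X127.762 Y187.333
G01 X85.611 Y218.658
G01 X129.540 Y126.470
G01 X85.768 Y11.695
G0 X96.272 Y127.718
M4 S697
G01 X113.315 Y147.431 F1420
G01 X127.439 Y176.012
G01 X139.833 Y199.173
G01 X151.684 Y202.629
G0 X8.625 Y121.432
M4 S697
G01 X129.831 Y61.507 F1420
G01 X160.481 Y50.100
G01 X43.870 Y52.823
G01 X104.838 Y221.927
G01 X19.025 Y120.897
G0 X106.550 Y74.657
M4 S697
G01 X147.233 Y98.428 F1420
G01 X72.357 Y183.529
G01 X139.339 Y211.741
G01 X97.695 Y223.237
G0 X49.037 Y37.929
M4 S496
G01 X52.908 Y207.495 F2610
G01 X85.054 Y99.584
G01 X27.428 Y209.262
G0 X93.429 Y43.429
M4 S697
G01 X84.811 Y54.333 F1420
G01 X86.427 Y68.137
G01 X97.331 Y76.755
G01 X111.135 Y75.139
G01 X119.753 Y64.235
G01 X118.137 Y50.431
G01 X107.233 Y41.813
G01 X93.429 Y43.429
G0 X114.393 Y196.637
M4 S496
G01 X109.337 Y208.843 F2610
G01 X97.131 Y213.899
G01 X84.925 Y208.843
G01 X79.869 Y196.637
G01 X84.925 Y184.431
G01 X97.131 Y179.375
G01 X109.337 Y184.431
G01 X114.393 Y196.637
M5
G0 X0.000 Y0.000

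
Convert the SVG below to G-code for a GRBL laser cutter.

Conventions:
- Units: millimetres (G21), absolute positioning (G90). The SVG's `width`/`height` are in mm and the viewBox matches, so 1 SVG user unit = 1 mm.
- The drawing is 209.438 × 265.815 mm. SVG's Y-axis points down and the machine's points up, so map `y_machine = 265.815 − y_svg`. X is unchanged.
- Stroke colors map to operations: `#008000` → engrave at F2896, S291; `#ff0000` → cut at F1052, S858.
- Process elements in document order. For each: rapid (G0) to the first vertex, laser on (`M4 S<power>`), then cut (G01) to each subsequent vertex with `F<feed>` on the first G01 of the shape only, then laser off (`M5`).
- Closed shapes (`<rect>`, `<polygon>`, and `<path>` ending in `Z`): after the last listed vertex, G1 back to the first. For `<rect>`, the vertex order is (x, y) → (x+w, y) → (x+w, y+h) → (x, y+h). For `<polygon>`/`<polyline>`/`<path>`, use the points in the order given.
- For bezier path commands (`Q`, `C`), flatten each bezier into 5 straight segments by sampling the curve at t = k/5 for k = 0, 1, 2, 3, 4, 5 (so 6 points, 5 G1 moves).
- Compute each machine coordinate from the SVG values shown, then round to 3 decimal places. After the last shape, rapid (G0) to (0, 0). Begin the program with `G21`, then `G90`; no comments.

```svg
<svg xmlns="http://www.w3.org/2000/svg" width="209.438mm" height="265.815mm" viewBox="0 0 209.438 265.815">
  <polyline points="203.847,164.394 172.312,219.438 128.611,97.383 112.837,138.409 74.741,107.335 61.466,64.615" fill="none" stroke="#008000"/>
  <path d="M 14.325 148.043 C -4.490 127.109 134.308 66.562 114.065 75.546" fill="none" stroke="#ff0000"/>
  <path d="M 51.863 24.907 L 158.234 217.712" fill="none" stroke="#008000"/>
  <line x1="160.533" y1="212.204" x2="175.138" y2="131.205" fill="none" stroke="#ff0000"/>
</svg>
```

1 u = 1 mm; y_m = 265.815 − y.

[1] `<polyline>` open polyline, #008000→engrave S291 F2896: (203.847,101.421) → (172.312,46.377) → (128.611,168.432) → (112.837,127.406) → (74.741,158.480) → (61.466,201.200)

[2] `<path>` cubic bezier, #ff0000→cut S858 F1052: (14.325,117.772) → (19.416,134.213) → (47.135,154.922) → (82.283,174.660) → (109.659,188.189) → (114.065,190.269)

[3] `<path>` line segment, #008000→engrave S291 F2896: (51.863,240.908) → (158.234,48.103)

[4] `<line>` line segment, #ff0000→cut S858 F1052: (160.533,53.611) → (175.138,134.610)

G21
G90
G0 X203.847 Y101.421
M4 S291
G01 X172.312 Y46.377 F2896
G01 X128.611 Y168.432
G01 X112.837 Y127.406
G01 X74.741 Y158.480
G01 X61.466 Y201.200
M5
G0 X14.325 Y117.772
M4 S858
G01 X19.416 Y134.213 F1052
G01 X47.135 Y154.922
G01 X82.283 Y174.660
G01 X109.659 Y188.189
G01 X114.065 Y190.269
M5
G0 X51.863 Y240.908
M4 S291
G01 X158.234 Y48.103 F2896
M5
G0 X160.533 Y53.611
M4 S858
G01 X175.138 Y134.610 F1052
M5
G0 X0.000 Y0.000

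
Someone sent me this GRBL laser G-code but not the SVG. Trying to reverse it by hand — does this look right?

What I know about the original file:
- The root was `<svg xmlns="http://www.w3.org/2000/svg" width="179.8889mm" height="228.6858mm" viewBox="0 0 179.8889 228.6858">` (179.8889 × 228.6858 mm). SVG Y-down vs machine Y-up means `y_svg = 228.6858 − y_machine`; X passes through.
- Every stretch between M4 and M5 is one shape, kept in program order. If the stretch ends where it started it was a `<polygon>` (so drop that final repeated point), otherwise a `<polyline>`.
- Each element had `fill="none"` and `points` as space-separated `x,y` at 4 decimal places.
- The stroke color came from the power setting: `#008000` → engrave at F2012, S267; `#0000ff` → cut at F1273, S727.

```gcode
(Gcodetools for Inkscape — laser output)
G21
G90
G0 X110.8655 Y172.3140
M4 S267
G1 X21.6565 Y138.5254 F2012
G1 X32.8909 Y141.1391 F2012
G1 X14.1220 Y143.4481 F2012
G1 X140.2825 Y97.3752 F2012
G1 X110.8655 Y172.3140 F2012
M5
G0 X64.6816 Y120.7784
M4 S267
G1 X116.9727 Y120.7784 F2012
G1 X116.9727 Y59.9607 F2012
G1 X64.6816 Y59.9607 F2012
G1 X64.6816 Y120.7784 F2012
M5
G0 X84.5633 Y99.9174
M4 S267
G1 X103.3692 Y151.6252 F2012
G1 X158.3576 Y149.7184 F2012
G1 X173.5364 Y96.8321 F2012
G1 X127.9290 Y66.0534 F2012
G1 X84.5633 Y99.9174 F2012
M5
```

<svg xmlns="http://www.w3.org/2000/svg" width="179.8889mm" height="228.6858mm" viewBox="0 0 179.8889 228.6858">
  <polygon points="110.8655,56.3718 21.6565,90.1604 32.8909,87.5467 14.1220,85.2377 140.2825,131.3106" fill="none" stroke="#008000"/>
  <polygon points="64.6816,107.9074 116.9727,107.9074 116.9727,168.7251 64.6816,168.7251" fill="none" stroke="#008000"/>
  <polygon points="84.5633,128.7684 103.3692,77.0606 158.3576,78.9674 173.5364,131.8537 127.9290,162.6324" fill="none" stroke="#008000"/>
</svg>

y_svg = 228.6858 − y_m. Every run uses S267, so all elements get stroke `#008000` (engrave).

[1] closed run; points: 110.8655,56.3718 21.6565,90.1604 32.8909,87.5467 14.1220,85.2377 140.2825,131.3106

[2] closed run; points: 64.6816,107.9074 116.9727,107.9074 116.9727,168.7251 64.6816,168.7251

[3] closed run; points: 84.5633,128.7684 103.3692,77.0606 158.3576,78.9674 173.5364,131.8537 127.9290,162.6324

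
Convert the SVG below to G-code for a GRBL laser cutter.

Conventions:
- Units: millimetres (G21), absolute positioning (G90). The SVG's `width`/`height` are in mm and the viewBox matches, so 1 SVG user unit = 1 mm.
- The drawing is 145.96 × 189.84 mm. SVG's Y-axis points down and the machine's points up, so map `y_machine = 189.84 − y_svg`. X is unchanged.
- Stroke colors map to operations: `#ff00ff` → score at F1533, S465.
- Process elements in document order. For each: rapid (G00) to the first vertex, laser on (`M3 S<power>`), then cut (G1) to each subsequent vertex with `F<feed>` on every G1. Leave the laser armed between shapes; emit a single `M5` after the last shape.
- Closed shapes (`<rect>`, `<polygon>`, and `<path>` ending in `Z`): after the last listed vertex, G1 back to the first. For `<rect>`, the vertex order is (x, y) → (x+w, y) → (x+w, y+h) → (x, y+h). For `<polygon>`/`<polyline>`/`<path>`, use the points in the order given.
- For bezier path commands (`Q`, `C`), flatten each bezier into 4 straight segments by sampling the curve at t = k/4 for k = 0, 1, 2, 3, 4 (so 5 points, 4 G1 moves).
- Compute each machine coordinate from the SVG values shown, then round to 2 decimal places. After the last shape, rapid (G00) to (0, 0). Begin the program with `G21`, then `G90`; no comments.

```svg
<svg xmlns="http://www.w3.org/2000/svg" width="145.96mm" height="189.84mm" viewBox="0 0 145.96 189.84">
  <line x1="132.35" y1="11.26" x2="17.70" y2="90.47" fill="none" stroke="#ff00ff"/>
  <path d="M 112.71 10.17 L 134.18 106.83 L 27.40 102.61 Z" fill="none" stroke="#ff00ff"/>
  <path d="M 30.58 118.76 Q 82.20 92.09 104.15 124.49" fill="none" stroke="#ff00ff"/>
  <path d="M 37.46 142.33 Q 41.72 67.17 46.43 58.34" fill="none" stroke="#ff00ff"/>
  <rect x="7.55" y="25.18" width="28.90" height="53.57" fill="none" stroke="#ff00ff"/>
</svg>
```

1 u = 1 mm; y_m = 189.84 − y.

[1] `<line>` line segment, #ff00ff→score S465 F1533: (132.35,178.58) → (17.70,99.37)

[2] `<path>` closed polygon, #ff00ff→score S465 F1533: (112.71,179.67) → (134.18,83.01) → (27.40,87.23) → (112.71,179.67) (closed)

[3] `<path>` quadratic bezier, #ff00ff→score S465 F1533: (30.58,71.08) → (54.54,80.72) → (74.78,82.98) → (91.32,77.86) → (104.15,65.35)

[4] `<path>` quadratic bezier, #ff00ff→score S465 F1533: (37.46,47.51) → (39.62,80.94) → (41.83,106.09) → (44.10,122.94) → (46.43,131.50)

[5] `<rect>` rectangle, #ff00ff→score S465 F1533: (7.55,164.66) → (36.45,164.66) → (36.45,111.09) → (7.55,111.09) → (7.55,164.66) (closed)

G21
G90
G00 X132.35 Y178.58
M3 S465
G1 X17.70 Y99.37 F1533
G00 X112.71 Y179.67
M3 S465
G1 X134.18 Y83.01 F1533
G1 X27.40 Y87.23 F1533
G1 X112.71 Y179.67 F1533
G00 X30.58 Y71.08
M3 S465
G1 X54.54 Y80.72 F1533
G1 X74.78 Y82.98 F1533
G1 X91.32 Y77.86 F1533
G1 X104.15 Y65.35 F1533
G00 X37.46 Y47.51
M3 S465
G1 X39.62 Y80.94 F1533
G1 X41.83 Y106.09 F1533
G1 X44.10 Y122.94 F1533
G1 X46.43 Y131.50 F1533
G00 X7.55 Y164.66
M3 S465
G1 X36.45 Y164.66 F1533
G1 X36.45 Y111.09 F1533
G1 X7.55 Y111.09 F1533
G1 X7.55 Y164.66 F1533
M5
G00 X0.00 Y0.00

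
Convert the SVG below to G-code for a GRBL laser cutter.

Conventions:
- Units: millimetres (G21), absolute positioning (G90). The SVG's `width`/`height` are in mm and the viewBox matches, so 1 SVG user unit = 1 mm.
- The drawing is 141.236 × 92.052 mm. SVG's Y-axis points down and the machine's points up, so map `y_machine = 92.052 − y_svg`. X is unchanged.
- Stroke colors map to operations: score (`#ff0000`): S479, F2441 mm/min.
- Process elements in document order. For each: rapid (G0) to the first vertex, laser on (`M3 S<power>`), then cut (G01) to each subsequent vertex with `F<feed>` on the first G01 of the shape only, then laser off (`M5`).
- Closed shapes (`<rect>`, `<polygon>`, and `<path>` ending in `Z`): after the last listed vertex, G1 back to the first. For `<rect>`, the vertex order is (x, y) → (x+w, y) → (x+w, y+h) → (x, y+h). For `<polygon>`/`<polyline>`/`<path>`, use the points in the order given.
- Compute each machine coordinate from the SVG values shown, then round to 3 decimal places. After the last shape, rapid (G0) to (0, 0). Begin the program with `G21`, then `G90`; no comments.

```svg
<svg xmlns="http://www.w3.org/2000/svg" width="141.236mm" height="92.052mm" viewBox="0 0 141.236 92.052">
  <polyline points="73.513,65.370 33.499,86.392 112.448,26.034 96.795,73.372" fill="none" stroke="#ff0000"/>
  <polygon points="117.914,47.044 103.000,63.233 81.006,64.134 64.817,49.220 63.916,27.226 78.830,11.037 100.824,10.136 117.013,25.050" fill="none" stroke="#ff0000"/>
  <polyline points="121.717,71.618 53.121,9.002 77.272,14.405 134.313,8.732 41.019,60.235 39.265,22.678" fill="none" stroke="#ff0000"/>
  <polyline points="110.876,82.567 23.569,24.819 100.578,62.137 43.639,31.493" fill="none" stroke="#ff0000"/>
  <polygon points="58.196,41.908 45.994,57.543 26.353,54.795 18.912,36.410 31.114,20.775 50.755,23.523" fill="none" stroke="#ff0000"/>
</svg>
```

G21
G90
G0 X73.513 Y26.682
M3 S479
G01 X33.499 Y5.660 F2441
G01 X112.448 Y66.018
G01 X96.795 Y18.680
M5
G0 X117.914 Y45.008
M3 S479
G01 X103.000 Y28.819 F2441
G01 X81.006 Y27.918
G01 X64.817 Y42.832
G01 X63.916 Y64.826
G01 X78.830 Y81.015
G01 X100.824 Y81.916
G01 X117.013 Y67.002
G01 X117.914 Y45.008
M5
G0 X121.717 Y20.434
M3 S479
G01 X53.121 Y83.050 F2441
G01 X77.272 Y77.647
G01 X134.313 Y83.320
G01 X41.019 Y31.817
G01 X39.265 Y69.374
M5
G0 X110.876 Y9.485
M3 S479
G01 X23.569 Y67.233 F2441
G01 X100.578 Y29.915
G01 X43.639 Y60.559
M5
G0 X58.196 Y50.144
M3 S479
G01 X45.994 Y34.509 F2441
G01 X26.353 Y37.257
G01 X18.912 Y55.642
G01 X31.114 Y71.277
G01 X50.755 Y68.529
G01 X58.196 Y50.144
M5
G0 X0.000 Y0.000

viewBox `0 0 141.236 92.052` with mm width/height → 1 unit = 1 mm. Flip: y_m = 92.052 − y_svg.

**Shape 1** — `<polyline>` open polyline, stroke `#ff0000` → score (S479, F2441). Machine vertices: (73.513,26.682) → (33.499,5.660) → (112.448,66.018) → (96.795,18.680). Open path.

**Shape 2** — `<polygon>` regular polygon, stroke `#ff0000` → score (S479, F2441). Machine vertices: (117.914,45.008) → (103.000,28.819) → (81.006,27.918) → (64.817,42.832) → (63.916,64.826) → (78.830,81.015) → (100.824,81.916) → (117.013,67.002) → (117.914,45.008). Closed: final G1 returns to the first vertex.

**Shape 3** — `<polyline>` open polyline, stroke `#ff0000` → score (S479, F2441). Machine vertices: (121.717,20.434) → (53.121,83.050) → (77.272,77.647) → (134.313,83.320) → (41.019,31.817) → (39.265,69.374). Open path.

**Shape 4** — `<polyline>` open polyline, stroke `#ff0000` → score (S479, F2441). Machine vertices: (110.876,9.485) → (23.569,67.233) → (100.578,29.915) → (43.639,60.559). Open path.

**Shape 5** — `<polygon>` regular polygon, stroke `#ff0000` → score (S479, F2441). Machine vertices: (58.196,50.144) → (45.994,34.509) → (26.353,37.257) → (18.912,55.642) → (31.114,71.277) → (50.755,68.529) → (58.196,50.144). Closed: final G1 returns to the first vertex.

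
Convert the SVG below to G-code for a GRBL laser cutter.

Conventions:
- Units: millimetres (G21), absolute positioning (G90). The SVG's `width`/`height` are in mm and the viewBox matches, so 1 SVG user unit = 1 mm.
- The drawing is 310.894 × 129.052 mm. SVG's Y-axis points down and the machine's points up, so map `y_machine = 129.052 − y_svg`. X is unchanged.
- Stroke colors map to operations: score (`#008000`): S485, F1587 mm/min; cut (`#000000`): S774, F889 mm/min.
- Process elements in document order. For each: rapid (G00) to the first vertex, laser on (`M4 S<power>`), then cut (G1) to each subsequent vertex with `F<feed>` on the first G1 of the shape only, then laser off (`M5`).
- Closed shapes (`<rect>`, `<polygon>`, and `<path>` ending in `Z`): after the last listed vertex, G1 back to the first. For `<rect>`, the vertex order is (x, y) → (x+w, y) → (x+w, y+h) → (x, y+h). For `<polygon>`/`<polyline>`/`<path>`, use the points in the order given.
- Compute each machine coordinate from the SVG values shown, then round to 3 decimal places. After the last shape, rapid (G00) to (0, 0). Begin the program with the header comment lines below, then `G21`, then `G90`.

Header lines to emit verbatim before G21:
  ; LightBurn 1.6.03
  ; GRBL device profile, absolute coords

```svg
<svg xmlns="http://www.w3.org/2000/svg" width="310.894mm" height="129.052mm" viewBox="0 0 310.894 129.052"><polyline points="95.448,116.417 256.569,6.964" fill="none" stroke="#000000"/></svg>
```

viewBox `0 0 310.894 129.052` with mm width/height → 1 unit = 1 mm. Flip: y_m = 129.052 − y_svg.

**Shape 1** — `<polyline>` line segment, stroke `#000000` → cut (S774, F889). Machine vertices: (95.448,12.635) → (256.569,122.088). Open path.

; LightBurn 1.6.03
; GRBL device profile, absolute coords
G21
G90
G00 X95.448 Y12.635
M4 S774
G1 X256.569 Y122.088 F889
M5
G00 X0.000 Y0.000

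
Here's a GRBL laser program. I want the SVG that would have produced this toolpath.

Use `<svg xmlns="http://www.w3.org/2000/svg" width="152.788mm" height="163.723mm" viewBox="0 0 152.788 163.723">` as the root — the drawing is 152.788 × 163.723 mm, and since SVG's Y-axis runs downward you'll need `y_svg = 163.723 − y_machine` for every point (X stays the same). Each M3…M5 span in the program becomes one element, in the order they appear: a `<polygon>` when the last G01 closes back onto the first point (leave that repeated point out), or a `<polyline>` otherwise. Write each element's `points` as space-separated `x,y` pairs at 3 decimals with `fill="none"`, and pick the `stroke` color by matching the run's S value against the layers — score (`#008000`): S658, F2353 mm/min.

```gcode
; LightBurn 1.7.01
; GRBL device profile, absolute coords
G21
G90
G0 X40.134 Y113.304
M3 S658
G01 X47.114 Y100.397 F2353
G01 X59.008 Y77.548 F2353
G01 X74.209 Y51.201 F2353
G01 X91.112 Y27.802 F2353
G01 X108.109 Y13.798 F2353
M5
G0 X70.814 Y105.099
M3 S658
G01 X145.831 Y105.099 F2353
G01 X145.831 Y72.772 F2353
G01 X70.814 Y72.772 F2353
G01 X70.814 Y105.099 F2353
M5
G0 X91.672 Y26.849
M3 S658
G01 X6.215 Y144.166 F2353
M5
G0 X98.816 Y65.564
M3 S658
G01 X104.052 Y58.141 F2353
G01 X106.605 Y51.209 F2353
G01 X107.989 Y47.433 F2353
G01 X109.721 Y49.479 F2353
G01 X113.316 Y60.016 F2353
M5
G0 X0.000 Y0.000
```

Machine Y-up, SVG Y-down with viewBox height 163.723, so y_svg = 163.723 − y_machine; X carries over. Every run uses S658, so all elements get stroke `#008000` (score).

Run 1: The run is open, so emit a `<polyline>` with points (Y-flipped): 40.134,50.419 47.114,63.326 59.008,86.175 74.209,112.522 91.112,135.921 108.109,149.925.

Run 2: The run returns to its start, so emit a `<polygon>` with points (Y-flipped): 70.814,58.624 145.831,58.624 145.831,90.951 70.814,90.951.

Run 3: The run is open, so emit a `<polyline>` with points (Y-flipped): 91.672,136.874 6.215,19.557.

Run 4: The run is open, so emit a `<polyline>` with points (Y-flipped): 98.816,98.159 104.052,105.582 106.605,112.514 107.989,116.290 109.721,114.244 113.316,103.707.

<svg xmlns="http://www.w3.org/2000/svg" width="152.788mm" height="163.723mm" viewBox="0 0 152.788 163.723">
  <polyline points="40.134,50.419 47.114,63.326 59.008,86.175 74.209,112.522 91.112,135.921 108.109,149.925" fill="none" stroke="#008000"/>
  <polygon points="70.814,58.624 145.831,58.624 145.831,90.951 70.814,90.951" fill="none" stroke="#008000"/>
  <polyline points="91.672,136.874 6.215,19.557" fill="none" stroke="#008000"/>
  <polyline points="98.816,98.159 104.052,105.582 106.605,112.514 107.989,116.290 109.721,114.244 113.316,103.707" fill="none" stroke="#008000"/>
</svg>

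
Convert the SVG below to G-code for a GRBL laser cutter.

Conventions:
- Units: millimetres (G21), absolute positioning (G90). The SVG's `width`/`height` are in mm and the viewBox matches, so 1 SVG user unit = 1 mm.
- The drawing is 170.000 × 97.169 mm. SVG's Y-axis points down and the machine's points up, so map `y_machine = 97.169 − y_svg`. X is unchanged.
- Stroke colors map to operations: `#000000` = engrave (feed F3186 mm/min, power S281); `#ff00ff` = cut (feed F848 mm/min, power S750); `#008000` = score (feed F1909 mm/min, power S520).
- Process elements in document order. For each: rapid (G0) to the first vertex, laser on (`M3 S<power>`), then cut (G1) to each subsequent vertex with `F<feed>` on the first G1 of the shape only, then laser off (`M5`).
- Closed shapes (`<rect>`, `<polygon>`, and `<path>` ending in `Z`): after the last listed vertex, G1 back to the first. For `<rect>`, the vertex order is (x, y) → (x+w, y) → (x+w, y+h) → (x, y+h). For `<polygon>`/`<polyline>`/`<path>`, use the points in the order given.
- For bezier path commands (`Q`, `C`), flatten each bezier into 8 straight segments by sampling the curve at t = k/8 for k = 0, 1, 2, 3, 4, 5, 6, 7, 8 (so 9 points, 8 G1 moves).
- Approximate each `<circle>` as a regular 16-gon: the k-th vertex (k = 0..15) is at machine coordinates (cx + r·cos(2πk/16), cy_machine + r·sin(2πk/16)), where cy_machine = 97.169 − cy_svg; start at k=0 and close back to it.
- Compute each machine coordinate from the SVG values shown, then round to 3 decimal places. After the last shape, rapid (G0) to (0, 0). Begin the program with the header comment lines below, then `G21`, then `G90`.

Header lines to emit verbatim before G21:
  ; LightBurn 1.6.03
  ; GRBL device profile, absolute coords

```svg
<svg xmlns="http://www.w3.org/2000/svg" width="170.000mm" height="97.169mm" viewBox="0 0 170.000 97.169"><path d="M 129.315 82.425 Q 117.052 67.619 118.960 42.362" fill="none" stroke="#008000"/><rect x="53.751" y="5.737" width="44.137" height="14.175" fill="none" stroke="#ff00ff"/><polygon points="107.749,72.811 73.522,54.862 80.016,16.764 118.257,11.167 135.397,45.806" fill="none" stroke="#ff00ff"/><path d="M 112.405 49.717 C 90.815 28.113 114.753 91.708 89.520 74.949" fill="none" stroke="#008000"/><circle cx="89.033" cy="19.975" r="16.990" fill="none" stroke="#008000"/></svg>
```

; LightBurn 1.6.03
; GRBL device profile, absolute coords
G21
G90
G0 X129.315 Y14.744
M3 S520
G1 X126.471 Y18.609 F1909
G1 X124.069 Y22.800
G1 X122.111 Y27.318
G1 X120.595 Y32.163
G1 X119.522 Y37.334
G1 X118.892 Y42.832
G1 X118.704 Y48.656
G1 X118.960 Y54.807
M5
G0 X53.751 Y91.432
M3 S750
G1 X97.888 Y91.432 F848
G1 X97.888 Y77.257
G1 X53.751 Y77.257
G1 X53.751 Y91.432
M5
G0 X107.749 Y24.358
M3 S750
G1 X73.522 Y42.307 F848
G1 X80.016 Y80.405
G1 X118.257 Y86.002
G1 X135.397 Y51.363
G1 X107.749 Y24.358
M5
G0 X112.405 Y47.452
M3 S520
G1 X106.258 Y51.883 F1909
G1 X103.269 Y50.267
G1 X102.329 Y44.544
G1 X102.329 Y36.653
G1 X102.157 Y28.535
G1 X100.705 Y22.130
G1 X96.862 Y19.379
G1 X89.520 Y22.220
M5
G0 X106.023 Y77.194
M3 S520
G1 X104.730 Y83.696 F1909
G1 X101.047 Y89.208
G1 X95.535 Y92.891
G1 X89.033 Y94.184
G1 X82.531 Y92.891
G1 X77.019 Y89.208
G1 X73.336 Y83.696
G1 X72.043 Y77.194
G1 X73.336 Y70.692
G1 X77.019 Y65.180
G1 X82.531 Y61.497
G1 X89.033 Y60.204
G1 X95.535 Y61.497
G1 X101.047 Y65.180
G1 X104.730 Y70.692
G1 X106.023 Y77.194
M5
G0 X0.000 Y0.000

viewBox `0 0 170.000 97.169` with mm width/height → 1 unit = 1 mm. Flip: y_m = 97.169 − y_svg.

**Shape 1** — `<path>` quadratic bezier, stroke `#008000` → score (S520, F1909). Control points (SVG): P0=(129.315,82.425), P1=(117.052,67.619), P2=(118.960,42.362); sampled at t=k/8. Machine vertices: (129.315,14.744) → (126.471,18.609) → (124.069,22.800) → (122.111,27.318) → (120.595,32.163) → (119.522,37.334) → (118.892,42.832) → (118.704,48.656) → (118.960,54.807). Open path.

**Shape 2** — `<rect>` rectangle, stroke `#ff00ff` → cut (S750, F848). Machine vertices: (53.751,91.432) → (97.888,91.432) → (97.888,77.257) → (53.751,77.257) → (53.751,91.432). Closed: final G1 returns to the first vertex.

**Shape 3** — `<polygon>` regular polygon, stroke `#ff00ff` → cut (S750, F848). Machine vertices: (107.749,24.358) → (73.522,42.307) → (80.016,80.405) → (118.257,86.002) → (135.397,51.363) → (107.749,24.358). Closed: final G1 returns to the first vertex.

**Shape 4** — `<path>` cubic bezier, stroke `#008000` → score (S520, F1909). Control points (SVG): P0=(112.405,49.717), P1=(90.815,28.113), P2=(114.753,91.708), P3=(89.520,74.949); sampled at t=k/8. Machine vertices: (112.405,47.452) → (106.258,51.883) → (103.269,50.267) → (102.329,44.544) → (102.329,36.653) → (102.157,28.535) → (100.705,22.130) → (96.862,19.379) → (89.520,22.220). Open path.

**Shape 5** — `<circle>` circle, stroke `#008000` → score (S520, F1909). Machine vertices: (106.023,77.194) → (104.730,83.696) → (101.047,89.208) → (95.535,92.891) → (89.033,94.184) → (82.531,92.891) → (77.019,89.208) → (73.336,83.696) → (72.043,77.194) → (73.336,70.692) → (77.019,65.180) → (82.531,61.497) → (89.033,60.204) → (95.535,61.497) → (101.047,65.180) → (104.730,70.692) → (106.023,77.194). Closed: final G1 returns to the first vertex.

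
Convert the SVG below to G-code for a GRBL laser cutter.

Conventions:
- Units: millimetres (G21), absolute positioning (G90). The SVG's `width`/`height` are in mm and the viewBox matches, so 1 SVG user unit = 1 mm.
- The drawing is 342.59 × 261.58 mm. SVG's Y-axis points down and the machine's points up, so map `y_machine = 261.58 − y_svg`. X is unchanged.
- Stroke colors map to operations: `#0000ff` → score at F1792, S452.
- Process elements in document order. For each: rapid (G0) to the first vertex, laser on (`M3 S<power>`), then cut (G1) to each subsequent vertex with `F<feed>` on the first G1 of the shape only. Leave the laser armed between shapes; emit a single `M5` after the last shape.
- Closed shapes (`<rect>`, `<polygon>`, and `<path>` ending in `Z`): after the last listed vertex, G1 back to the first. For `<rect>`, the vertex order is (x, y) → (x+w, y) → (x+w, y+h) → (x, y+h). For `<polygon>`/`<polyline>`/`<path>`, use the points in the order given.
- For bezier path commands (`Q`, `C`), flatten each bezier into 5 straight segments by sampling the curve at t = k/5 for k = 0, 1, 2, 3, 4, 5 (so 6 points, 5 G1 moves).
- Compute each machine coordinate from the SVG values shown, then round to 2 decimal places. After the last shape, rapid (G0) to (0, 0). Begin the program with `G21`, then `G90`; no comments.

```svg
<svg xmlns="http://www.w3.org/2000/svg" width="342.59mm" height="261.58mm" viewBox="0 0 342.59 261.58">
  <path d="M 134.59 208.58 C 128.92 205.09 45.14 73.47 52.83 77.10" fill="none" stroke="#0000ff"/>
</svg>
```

G21
G90
G0 X134.59 Y53.00
M3 S452
G1 X123.17 Y68.36 F1792
G1 X101.15 Y101.83
G1 X76.65 Y140.77
G1 X57.84 Y172.54
G1 X52.83 Y184.48
M5
G0 X0.00 Y0.00

1 u = 1 mm; y_m = 261.58 − y.

[1] `<path>` cubic bezier, #0000ff→score S452 F1792: (134.59,53.00) → (123.17,68.36) → (101.15,101.83) → (76.65,140.77) → (57.84,172.54) → (52.83,184.48)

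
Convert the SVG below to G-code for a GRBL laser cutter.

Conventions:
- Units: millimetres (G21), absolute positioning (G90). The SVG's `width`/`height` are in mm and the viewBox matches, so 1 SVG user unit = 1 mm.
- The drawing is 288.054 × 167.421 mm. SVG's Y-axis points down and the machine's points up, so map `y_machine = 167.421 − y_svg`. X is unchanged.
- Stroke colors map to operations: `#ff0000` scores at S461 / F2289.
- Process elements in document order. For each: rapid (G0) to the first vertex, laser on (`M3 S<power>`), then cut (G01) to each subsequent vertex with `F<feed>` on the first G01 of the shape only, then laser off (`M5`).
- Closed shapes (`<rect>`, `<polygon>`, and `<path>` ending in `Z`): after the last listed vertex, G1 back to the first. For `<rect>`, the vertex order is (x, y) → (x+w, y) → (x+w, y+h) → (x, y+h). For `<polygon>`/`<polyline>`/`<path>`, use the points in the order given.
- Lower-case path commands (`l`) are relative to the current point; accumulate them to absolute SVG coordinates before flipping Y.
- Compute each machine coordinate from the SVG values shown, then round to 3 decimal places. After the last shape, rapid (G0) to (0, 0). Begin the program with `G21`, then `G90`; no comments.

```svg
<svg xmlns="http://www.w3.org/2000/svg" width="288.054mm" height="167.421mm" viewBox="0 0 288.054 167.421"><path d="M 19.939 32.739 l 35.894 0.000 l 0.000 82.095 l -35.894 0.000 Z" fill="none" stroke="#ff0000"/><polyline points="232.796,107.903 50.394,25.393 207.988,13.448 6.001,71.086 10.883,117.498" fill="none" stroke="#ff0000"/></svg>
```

Since the viewBox matches the mm dimensions, user units are millimetres directly. The only transform is the Y-flip y_m = 167.421 − y_svg.

Shape 1 is a rectangle drawn with `<path>`. Its stroke #ff0000 means score at S461, F2289. After flipping Y the toolpath is (19.939,134.682) → (55.833,134.682) → (55.833,52.587) → (19.939,52.587) → (19.939,134.682), returning to the start.

Shape 2 is a open polyline drawn with `<polyline>`. Its stroke #ff0000 means score at S461, F2289. After flipping Y the toolpath is (232.796,59.518) → (50.394,142.028) → (207.988,153.973) → (6.001,96.335) → (10.883,49.923).

G21
G90
G0 X19.939 Y134.682
M3 S461
G01 X55.833 Y134.682 F2289
G01 X55.833 Y52.587
G01 X19.939 Y52.587
G01 X19.939 Y134.682
M5
G0 X232.796 Y59.518
M3 S461
G01 X50.394 Y142.028 F2289
G01 X207.988 Y153.973
G01 X6.001 Y96.335
G01 X10.883 Y49.923
M5
G0 X0.000 Y0.000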